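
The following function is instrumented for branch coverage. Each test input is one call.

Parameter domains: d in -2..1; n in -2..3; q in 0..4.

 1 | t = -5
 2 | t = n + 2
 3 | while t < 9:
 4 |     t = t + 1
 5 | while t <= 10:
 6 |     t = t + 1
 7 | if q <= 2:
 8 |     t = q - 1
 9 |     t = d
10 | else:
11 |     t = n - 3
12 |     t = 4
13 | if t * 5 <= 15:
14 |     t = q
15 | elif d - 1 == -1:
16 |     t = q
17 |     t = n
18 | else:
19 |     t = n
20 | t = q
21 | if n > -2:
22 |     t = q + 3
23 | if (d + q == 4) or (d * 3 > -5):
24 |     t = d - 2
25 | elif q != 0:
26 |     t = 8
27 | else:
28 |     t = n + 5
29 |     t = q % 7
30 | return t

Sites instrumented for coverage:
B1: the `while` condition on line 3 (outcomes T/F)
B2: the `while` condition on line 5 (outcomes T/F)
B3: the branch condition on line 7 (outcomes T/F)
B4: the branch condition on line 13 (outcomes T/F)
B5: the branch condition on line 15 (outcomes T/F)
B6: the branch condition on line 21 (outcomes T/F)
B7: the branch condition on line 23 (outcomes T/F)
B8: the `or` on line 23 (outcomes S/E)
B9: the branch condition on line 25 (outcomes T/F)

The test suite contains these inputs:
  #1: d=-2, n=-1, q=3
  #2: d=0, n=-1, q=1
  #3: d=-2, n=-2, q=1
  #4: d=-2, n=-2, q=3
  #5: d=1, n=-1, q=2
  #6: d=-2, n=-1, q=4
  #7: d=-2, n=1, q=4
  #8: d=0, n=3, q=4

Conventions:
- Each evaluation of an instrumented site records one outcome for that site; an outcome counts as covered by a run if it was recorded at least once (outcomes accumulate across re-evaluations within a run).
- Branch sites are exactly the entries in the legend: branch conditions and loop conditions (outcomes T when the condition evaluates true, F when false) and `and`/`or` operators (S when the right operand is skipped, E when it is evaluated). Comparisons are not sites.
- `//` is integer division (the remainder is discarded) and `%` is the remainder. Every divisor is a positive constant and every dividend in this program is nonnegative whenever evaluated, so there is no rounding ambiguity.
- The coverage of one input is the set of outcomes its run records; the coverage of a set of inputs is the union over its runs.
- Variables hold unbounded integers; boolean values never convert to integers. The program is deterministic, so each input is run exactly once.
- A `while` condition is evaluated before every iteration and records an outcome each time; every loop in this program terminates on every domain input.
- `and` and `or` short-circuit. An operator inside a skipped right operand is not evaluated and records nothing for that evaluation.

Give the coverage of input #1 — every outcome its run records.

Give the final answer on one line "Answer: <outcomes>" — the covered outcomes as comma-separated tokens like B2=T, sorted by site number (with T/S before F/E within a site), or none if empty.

Simulating input #1 (d=-2, n=-1, q=3) step by step:
  B1->T, B1->T, B1->T, B1->T, B1->T, B1->T, B1->T, B1->T, B1->F, B2->T
  B2->T, B2->F, B3->F, B4->F, B5->F, B6->T, B8->E, B7->F, B9->T
distinct outcomes covered: B1=T, B1=F, B2=T, B2=F, B3=F, B4=F, B5=F, B6=T, B7=F, B8=E, B9=T

Answer: B1=T, B1=F, B2=T, B2=F, B3=F, B4=F, B5=F, B6=T, B7=F, B8=E, B9=T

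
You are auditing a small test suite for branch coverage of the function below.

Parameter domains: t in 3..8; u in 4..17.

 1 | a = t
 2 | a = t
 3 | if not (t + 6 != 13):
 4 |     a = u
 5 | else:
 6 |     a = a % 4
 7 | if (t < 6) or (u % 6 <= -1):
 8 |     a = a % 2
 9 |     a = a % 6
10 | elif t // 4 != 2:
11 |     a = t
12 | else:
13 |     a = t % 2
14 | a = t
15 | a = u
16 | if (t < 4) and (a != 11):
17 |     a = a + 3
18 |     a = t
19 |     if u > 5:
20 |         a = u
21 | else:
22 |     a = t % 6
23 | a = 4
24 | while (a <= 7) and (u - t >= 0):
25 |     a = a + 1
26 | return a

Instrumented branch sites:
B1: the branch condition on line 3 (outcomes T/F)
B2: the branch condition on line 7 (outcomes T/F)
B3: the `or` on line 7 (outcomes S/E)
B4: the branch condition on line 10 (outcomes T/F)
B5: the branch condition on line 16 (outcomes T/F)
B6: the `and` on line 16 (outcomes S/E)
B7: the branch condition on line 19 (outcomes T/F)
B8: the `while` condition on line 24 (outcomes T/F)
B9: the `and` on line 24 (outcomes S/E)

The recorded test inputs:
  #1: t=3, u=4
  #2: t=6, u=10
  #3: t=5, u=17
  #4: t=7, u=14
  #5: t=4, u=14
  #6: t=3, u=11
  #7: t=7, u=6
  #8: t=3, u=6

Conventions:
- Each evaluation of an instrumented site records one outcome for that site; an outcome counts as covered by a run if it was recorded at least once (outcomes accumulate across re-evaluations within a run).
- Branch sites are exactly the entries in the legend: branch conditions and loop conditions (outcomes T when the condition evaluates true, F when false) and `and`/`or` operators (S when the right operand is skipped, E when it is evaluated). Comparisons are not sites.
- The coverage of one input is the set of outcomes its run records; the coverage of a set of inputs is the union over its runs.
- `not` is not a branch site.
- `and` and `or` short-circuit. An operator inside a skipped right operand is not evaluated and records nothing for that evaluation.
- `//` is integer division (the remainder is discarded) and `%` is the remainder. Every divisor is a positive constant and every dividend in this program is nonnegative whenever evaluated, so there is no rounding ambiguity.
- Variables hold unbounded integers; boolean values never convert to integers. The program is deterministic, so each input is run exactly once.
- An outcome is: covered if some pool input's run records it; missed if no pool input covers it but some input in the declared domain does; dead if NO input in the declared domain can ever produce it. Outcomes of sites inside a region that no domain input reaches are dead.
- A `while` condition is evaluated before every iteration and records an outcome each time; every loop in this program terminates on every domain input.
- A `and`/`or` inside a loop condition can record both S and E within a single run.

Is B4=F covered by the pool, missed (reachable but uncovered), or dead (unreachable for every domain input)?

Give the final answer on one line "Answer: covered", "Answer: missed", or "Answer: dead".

no pool input records B4=F
but domain input (t=8, u=4) does record it -> reachable, so missed

Answer: missed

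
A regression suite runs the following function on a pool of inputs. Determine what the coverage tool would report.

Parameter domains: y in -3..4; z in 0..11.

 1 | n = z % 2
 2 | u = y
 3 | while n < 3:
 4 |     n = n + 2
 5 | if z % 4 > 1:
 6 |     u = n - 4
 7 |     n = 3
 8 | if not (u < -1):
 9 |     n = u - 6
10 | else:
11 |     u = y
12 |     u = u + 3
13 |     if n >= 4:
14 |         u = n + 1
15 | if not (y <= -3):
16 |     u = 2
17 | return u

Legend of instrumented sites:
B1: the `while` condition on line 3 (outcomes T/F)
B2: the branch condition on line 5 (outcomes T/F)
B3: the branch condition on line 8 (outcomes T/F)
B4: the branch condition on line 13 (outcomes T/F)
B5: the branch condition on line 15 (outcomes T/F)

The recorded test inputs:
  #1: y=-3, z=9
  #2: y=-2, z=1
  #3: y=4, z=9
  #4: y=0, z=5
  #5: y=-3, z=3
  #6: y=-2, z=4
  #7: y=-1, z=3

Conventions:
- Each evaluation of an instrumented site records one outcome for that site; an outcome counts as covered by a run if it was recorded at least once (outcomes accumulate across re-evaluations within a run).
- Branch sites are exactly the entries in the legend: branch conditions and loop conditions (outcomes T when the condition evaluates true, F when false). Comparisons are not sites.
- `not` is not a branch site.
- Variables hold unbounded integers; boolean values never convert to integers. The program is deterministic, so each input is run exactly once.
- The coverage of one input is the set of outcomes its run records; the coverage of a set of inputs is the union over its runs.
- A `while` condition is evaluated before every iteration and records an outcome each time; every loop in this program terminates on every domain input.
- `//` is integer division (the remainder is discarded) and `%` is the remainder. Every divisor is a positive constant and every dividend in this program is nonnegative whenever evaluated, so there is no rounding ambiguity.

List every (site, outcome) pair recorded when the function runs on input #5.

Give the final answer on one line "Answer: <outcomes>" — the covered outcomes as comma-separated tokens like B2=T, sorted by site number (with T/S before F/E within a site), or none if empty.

Simulating input #5 (y=-3, z=3) step by step:
  B1->T, B1->F, B2->T, B3->T, B5->F
as a set, this run covers: B1=T, B1=F, B2=T, B3=T, B5=F

Answer: B1=T, B1=F, B2=T, B3=T, B5=F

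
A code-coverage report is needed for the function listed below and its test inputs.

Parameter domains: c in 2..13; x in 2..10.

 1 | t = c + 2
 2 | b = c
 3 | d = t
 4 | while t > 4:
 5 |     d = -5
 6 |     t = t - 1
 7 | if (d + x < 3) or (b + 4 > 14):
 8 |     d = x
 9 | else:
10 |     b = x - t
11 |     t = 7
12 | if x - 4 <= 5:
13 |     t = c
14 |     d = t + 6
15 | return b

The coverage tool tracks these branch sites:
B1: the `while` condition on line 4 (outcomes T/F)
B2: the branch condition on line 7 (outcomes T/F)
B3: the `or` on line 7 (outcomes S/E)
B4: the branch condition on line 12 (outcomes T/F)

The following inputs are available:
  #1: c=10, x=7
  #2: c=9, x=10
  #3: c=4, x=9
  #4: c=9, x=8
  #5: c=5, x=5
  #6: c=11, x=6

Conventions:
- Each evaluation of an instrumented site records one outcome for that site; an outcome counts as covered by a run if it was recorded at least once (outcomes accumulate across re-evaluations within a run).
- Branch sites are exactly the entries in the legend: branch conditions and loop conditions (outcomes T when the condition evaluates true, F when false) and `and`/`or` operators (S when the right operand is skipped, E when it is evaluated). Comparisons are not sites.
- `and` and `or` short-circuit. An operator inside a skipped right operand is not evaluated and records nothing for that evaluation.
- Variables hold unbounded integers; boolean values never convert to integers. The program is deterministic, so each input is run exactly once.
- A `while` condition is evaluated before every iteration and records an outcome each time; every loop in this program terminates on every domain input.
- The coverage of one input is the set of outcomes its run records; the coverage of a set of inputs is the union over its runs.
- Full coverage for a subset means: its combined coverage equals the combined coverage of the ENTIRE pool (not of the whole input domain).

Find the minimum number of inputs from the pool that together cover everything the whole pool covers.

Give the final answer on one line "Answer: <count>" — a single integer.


test 1 (c=10, x=7) fires B1->T, B1->T, B1->T, B1->T, B1->T, B1->T, B1->T, B1->T, B1->F, B3->S, B2->T, B4->T; hits B1=T, B1=F, B2=T, B3=S, B4=T
test 2 (c=9, x=10) fires B1->T, B1->T, B1->T, B1->T, B1->T, B1->T, B1->T, B1->F, B3->E, B2->F, B4->F; hits B1=T, B1=F, B2=F, B3=E, B4=F
test 3 (c=4, x=9) fires B1->T, B1->T, B1->F, B3->E, B2->F, B4->T; hits B1=T, B1=F, B2=F, B3=E, B4=T
test 4 (c=9, x=8) fires B1->T, B1->T, B1->T, B1->T, B1->T, B1->T, B1->T, B1->F, B3->E, B2->F, B4->T; hits B1=T, B1=F, B2=F, B3=E, B4=T
test 5 (c=5, x=5) fires B1->T, B1->T, B1->T, B1->F, B3->S, B2->T, B4->T; hits B1=T, B1=F, B2=T, B3=S, B4=T
test 6 (c=11, x=6) fires B1->T, B1->T, B1->T, B1->T, B1->T, B1->T, B1->T, B1->T, B1->T, B1->F, B3->S, B2->T, B4->T; hits B1=T, B1=F, B2=T, B3=S, B4=T
the full pool covers 8 outcomes: B1=T, B1=F, B2=T, B2=F, B3=S, B3=E, B4=T, B4=F
every size-1 subset falls short of the 8 outcomes (best: 5/8)
at size 2, {1, 2} reaches all 8 outcomes; every lexicographically earlier size-2 subset fails
Answer: 2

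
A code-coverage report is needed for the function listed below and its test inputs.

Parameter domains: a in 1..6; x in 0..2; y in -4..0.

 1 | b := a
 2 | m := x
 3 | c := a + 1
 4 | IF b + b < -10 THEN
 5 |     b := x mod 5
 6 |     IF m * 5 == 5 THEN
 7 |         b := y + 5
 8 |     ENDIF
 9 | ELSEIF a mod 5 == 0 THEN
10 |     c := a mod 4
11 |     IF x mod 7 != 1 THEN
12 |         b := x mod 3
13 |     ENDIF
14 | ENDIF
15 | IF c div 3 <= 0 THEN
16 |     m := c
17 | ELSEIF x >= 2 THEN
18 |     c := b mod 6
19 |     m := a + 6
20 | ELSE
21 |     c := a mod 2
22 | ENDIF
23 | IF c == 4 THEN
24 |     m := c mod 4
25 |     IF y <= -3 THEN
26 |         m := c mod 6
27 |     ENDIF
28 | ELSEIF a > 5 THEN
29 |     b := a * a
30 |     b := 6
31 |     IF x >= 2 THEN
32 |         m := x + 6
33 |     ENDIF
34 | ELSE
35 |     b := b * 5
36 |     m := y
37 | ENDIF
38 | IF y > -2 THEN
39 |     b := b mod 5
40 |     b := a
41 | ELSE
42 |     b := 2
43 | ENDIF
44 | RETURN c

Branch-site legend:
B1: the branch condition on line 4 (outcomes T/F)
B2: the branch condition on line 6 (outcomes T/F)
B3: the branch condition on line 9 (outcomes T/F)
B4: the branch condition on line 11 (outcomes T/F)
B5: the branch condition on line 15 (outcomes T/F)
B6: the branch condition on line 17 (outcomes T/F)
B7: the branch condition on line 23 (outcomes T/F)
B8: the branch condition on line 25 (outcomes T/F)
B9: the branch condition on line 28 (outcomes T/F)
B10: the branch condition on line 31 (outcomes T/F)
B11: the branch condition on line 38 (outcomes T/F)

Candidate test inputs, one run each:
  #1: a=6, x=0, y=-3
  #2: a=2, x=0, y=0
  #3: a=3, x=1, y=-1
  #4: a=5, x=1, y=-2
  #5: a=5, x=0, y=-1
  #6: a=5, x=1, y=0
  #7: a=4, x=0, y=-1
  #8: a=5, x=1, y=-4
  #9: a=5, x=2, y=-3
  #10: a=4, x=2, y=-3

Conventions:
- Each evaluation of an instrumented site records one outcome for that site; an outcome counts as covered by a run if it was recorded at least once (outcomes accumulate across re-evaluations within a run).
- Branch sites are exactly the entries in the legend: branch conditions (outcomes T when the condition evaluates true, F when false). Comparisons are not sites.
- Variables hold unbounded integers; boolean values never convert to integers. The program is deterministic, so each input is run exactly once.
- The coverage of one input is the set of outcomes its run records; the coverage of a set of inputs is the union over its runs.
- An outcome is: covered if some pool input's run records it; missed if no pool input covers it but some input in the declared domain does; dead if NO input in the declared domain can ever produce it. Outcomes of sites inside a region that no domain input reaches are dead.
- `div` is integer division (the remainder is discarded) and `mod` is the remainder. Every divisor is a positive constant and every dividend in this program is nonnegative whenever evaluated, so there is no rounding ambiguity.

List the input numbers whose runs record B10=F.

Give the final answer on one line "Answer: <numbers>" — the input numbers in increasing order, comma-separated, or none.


input #1 (a=6, x=0, y=-3): hits B10=F
input #2 (a=2, x=0, y=0): never hits B10=F
input #3 (a=3, x=1, y=-1): never hits B10=F
input #4 (a=5, x=1, y=-2): never hits B10=F
input #5 (a=5, x=0, y=-1): never hits B10=F
input #6 (a=5, x=1, y=0): never hits B10=F
input #7 (a=4, x=0, y=-1): never hits B10=F
input #8 (a=5, x=1, y=-4): never hits B10=F
input #9 (a=5, x=2, y=-3): never hits B10=F
input #10 (a=4, x=2, y=-3): never hits B10=F
Answer: 1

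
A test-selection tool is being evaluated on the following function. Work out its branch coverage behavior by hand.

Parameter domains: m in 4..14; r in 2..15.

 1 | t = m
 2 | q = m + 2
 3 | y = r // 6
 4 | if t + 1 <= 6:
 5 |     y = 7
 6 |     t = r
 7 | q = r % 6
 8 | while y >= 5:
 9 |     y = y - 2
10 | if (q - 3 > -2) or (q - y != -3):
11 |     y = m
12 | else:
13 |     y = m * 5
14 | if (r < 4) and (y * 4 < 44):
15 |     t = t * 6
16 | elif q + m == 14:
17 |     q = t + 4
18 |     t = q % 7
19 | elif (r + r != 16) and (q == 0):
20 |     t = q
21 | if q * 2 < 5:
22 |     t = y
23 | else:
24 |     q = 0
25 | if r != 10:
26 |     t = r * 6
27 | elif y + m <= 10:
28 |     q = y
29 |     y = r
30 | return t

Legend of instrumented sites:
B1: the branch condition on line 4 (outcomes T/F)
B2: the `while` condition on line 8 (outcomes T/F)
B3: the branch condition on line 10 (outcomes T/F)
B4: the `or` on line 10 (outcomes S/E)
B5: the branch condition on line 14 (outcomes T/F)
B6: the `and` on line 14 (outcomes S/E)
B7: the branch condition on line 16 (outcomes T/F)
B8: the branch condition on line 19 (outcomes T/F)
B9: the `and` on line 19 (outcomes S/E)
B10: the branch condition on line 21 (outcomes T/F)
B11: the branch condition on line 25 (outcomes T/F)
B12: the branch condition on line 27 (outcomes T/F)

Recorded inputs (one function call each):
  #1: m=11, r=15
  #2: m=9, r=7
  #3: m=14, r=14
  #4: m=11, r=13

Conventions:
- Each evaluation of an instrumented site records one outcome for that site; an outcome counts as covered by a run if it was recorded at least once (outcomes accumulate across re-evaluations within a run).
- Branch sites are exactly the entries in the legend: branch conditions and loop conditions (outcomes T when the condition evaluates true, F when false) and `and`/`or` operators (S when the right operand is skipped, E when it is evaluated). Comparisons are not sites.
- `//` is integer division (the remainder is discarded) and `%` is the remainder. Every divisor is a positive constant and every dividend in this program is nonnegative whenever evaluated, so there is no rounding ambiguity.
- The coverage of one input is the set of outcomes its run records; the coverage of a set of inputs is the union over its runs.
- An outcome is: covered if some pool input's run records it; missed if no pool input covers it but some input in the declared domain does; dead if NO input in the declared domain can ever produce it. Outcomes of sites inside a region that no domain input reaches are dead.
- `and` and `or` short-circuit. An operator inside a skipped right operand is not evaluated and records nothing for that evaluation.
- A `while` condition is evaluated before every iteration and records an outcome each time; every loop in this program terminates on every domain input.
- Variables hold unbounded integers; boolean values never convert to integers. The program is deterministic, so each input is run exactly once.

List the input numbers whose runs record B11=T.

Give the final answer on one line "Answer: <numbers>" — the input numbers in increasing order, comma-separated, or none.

input #1 (m=11, r=15): covers B11=T
input #2 (m=9, r=7): covers B11=T
input #3 (m=14, r=14): covers B11=T
input #4 (m=11, r=13): covers B11=T

Answer: 1, 2, 3, 4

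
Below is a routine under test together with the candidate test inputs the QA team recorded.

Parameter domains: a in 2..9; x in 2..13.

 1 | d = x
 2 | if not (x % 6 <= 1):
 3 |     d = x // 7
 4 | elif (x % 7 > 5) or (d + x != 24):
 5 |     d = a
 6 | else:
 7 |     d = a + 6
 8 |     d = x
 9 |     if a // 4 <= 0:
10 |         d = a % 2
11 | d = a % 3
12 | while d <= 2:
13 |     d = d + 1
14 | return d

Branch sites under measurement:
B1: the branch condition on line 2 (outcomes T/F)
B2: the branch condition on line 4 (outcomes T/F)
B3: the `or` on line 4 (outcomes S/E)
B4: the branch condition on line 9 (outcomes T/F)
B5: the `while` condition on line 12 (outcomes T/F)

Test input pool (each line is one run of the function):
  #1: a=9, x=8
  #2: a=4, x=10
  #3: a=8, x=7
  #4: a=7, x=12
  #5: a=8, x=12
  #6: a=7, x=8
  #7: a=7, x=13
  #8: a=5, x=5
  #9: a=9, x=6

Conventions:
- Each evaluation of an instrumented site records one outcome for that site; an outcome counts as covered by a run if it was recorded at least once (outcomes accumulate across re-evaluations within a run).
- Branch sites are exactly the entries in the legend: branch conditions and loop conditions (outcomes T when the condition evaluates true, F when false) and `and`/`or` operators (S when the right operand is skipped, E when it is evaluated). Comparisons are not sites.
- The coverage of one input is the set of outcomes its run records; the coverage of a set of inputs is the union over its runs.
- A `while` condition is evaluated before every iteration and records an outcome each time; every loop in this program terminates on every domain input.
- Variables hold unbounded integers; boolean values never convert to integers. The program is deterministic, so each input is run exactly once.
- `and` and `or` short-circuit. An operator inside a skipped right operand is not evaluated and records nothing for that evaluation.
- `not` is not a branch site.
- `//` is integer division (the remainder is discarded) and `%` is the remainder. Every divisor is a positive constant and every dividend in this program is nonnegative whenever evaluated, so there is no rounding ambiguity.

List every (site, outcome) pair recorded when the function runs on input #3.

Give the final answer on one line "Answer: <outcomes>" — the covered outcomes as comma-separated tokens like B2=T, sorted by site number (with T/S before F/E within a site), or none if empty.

Event log for input #3 (a=8, x=7):
  B1->F, B3->E, B2->T, B5->T, B5->F
distinct outcomes covered: B1=F, B2=T, B3=E, B5=T, B5=F

Answer: B1=F, B2=T, B3=E, B5=T, B5=F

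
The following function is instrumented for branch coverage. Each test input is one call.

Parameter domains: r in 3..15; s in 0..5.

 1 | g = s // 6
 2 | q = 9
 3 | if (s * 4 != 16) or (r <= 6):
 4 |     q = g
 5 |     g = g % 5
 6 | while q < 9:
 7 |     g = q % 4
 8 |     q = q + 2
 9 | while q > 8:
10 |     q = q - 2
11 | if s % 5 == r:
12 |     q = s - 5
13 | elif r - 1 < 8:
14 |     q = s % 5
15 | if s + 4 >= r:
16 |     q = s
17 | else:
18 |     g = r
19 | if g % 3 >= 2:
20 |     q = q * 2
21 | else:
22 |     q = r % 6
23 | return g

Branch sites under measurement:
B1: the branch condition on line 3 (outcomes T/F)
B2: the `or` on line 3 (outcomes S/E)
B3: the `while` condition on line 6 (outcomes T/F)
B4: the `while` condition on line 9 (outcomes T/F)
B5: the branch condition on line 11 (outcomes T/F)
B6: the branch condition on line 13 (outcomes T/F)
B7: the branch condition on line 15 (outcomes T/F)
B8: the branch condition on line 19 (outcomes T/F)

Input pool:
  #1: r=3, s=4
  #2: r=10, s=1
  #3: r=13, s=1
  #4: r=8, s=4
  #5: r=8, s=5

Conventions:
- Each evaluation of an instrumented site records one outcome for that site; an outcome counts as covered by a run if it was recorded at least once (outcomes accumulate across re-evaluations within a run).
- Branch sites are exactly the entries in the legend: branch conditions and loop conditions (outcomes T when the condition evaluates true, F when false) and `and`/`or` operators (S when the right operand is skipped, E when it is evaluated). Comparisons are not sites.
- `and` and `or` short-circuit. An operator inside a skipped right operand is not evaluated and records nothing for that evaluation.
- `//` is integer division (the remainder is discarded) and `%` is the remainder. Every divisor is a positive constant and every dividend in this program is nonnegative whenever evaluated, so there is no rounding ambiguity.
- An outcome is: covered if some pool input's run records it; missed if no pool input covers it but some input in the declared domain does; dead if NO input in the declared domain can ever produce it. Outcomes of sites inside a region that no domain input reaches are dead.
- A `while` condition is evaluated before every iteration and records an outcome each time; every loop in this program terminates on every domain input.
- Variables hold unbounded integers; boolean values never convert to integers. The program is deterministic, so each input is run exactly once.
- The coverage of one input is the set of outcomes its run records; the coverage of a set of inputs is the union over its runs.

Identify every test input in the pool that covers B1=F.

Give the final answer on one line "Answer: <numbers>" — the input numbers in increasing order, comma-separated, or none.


input #1 (r=3, s=4): misses B1=F
input #2 (r=10, s=1): misses B1=F
input #3 (r=13, s=1): misses B1=F
input #4 (r=8, s=4): covers B1=F
input #5 (r=8, s=5): misses B1=F
Answer: 4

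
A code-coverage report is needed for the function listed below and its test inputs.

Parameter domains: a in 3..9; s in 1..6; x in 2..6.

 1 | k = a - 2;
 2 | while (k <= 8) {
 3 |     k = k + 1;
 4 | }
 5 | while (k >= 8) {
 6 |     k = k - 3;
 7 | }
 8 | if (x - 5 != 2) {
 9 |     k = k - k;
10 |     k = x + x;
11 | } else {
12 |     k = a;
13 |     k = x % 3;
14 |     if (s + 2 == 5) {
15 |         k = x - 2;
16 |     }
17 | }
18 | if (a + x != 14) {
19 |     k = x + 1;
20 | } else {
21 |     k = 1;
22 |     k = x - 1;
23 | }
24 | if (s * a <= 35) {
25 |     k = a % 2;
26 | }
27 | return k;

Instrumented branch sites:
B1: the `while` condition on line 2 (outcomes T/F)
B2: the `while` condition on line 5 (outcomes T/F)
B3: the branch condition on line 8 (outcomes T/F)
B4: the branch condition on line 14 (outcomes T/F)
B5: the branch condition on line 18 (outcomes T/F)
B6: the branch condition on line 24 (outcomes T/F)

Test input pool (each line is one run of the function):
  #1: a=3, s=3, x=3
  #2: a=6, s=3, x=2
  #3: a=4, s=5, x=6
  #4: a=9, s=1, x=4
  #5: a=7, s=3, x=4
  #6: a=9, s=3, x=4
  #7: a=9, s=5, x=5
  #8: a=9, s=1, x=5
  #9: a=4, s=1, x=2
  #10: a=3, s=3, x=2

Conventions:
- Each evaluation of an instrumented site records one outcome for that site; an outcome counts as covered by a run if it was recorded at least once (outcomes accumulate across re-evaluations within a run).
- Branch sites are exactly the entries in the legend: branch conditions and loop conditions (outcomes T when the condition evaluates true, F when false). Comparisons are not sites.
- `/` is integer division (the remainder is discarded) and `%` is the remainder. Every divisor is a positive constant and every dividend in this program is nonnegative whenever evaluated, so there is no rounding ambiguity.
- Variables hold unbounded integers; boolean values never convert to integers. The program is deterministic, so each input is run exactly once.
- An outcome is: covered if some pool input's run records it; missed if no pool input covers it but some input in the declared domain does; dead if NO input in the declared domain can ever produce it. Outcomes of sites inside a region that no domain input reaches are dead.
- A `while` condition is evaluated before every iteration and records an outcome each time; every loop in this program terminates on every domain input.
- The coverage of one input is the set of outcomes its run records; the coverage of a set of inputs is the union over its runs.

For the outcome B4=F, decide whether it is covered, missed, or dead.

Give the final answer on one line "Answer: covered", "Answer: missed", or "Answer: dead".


no pool input records B4=F
checking all 210 inputs in the declared domain: B4=F is never recorded -> dead
Answer: dead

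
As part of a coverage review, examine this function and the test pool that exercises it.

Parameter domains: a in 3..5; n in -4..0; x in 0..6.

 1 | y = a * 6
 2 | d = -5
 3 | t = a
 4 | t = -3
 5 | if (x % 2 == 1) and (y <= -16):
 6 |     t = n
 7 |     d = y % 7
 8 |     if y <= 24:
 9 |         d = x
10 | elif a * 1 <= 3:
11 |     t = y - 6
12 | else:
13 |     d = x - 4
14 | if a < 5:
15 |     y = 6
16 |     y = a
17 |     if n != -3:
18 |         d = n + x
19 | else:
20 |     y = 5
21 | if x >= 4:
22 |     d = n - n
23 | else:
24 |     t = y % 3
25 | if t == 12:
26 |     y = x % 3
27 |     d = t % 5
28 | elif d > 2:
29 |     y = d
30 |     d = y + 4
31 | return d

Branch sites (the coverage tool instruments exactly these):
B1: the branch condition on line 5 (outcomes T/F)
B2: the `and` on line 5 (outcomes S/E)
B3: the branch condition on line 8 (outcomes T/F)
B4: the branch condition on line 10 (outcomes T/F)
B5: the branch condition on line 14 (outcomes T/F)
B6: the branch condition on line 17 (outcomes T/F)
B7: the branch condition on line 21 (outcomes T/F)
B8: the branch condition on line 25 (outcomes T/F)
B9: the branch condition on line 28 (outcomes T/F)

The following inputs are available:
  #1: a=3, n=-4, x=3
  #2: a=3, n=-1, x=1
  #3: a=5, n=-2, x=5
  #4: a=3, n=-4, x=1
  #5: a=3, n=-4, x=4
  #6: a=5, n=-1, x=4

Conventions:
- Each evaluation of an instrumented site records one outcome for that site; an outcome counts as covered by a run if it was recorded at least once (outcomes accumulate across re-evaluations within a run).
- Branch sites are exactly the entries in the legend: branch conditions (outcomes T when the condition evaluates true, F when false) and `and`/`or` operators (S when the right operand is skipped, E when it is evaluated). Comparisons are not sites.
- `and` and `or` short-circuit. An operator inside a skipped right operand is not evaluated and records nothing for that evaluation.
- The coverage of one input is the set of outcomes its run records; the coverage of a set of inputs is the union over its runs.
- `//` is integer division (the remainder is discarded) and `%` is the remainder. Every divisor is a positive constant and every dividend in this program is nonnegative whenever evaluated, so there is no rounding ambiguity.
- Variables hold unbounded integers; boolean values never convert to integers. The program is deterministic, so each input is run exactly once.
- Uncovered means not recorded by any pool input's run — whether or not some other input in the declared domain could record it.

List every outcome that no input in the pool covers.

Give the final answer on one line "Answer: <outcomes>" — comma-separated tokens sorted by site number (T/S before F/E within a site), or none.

input #1, a=3, n=-4, x=3: events B2->E, B1->F, B4->T, B5->T, B6->T, B7->F, B8->F, B9->F; outcomes B1=F, B2=E, B4=T, B5=T, B6=T, B7=F, B8=F, B9=F
input #2, a=3, n=-1, x=1: events B2->E, B1->F, B4->T, B5->T, B6->T, B7->F, B8->F, B9->F; outcomes B1=F, B2=E, B4=T, B5=T, B6=T, B7=F, B8=F, B9=F
input #3, a=5, n=-2, x=5: events B2->E, B1->F, B4->F, B5->F, B7->T, B8->F, B9->F; outcomes B1=F, B2=E, B4=F, B5=F, B7=T, B8=F, B9=F
input #4, a=3, n=-4, x=1: events B2->E, B1->F, B4->T, B5->T, B6->T, B7->F, B8->F, B9->F; outcomes B1=F, B2=E, B4=T, B5=T, B6=T, B7=F, B8=F, B9=F
input #5, a=3, n=-4, x=4: events B2->S, B1->F, B4->T, B5->T, B6->T, B7->T, B8->T; outcomes B1=F, B2=S, B4=T, B5=T, B6=T, B7=T, B8=T
input #6, a=5, n=-1, x=4: events B2->S, B1->F, B4->F, B5->F, B7->T, B8->F, B9->F; outcomes B1=F, B2=S, B4=F, B5=F, B7=T, B8=F, B9=F
union over the pool: B1=F, B2=S, B2=E, B4=T, B4=F, B5=T, B5=F, B6=T, B7=T, B7=F, B8=T, B8=F, B9=F
uncovered (5 of 18): B1=T, B3=T, B3=F, B6=F, B9=T

Answer: B1=T, B3=T, B3=F, B6=F, B9=T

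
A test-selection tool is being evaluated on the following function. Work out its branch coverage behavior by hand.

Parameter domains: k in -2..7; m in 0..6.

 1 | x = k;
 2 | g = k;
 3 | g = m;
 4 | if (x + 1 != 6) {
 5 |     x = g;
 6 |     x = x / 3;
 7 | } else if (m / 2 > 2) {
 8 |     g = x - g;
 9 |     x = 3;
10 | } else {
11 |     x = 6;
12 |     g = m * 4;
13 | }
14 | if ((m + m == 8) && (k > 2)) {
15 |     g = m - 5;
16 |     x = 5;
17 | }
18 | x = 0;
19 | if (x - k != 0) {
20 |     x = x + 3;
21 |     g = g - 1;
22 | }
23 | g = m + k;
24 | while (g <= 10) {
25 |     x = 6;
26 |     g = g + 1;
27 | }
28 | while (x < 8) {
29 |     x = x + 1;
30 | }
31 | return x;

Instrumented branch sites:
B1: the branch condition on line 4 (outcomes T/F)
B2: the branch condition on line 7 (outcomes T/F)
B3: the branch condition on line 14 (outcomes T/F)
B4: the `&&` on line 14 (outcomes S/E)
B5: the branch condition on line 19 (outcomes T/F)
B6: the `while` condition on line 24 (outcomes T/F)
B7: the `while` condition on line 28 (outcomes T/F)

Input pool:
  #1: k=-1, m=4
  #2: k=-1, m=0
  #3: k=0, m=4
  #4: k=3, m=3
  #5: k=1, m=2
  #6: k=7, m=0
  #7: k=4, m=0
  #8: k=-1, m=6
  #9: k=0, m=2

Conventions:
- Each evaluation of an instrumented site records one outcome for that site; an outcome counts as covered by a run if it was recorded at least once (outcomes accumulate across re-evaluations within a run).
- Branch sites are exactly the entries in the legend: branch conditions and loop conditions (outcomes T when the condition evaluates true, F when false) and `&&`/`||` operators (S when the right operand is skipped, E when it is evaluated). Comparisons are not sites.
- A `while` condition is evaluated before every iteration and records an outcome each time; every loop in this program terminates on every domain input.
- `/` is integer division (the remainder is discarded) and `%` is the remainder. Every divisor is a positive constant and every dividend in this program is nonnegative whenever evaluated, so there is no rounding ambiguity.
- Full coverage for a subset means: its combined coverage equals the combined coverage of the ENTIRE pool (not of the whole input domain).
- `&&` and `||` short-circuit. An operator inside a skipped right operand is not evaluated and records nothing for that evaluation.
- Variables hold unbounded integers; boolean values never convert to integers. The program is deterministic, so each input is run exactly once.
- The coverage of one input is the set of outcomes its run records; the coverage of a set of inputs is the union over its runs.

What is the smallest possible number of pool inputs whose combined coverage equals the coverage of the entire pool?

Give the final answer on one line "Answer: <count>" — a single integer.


test 1 (k=-1, m=4) fires B1->T, B4->E, B3->F, B5->T, B6->T, B6->T, B6->T, B6->T, B6->T, B6->T, B6->T, B6->T, B6->F, B7->T, ...; hits B1=T, B3=F, B4=E, B5=T, B6=T, B6=F, B7=T, B7=F
test 2 (k=-1, m=0) fires B1->T, B4->S, B3->F, B5->T, B6->T, B6->T, B6->T, B6->T, B6->T, B6->T, B6->T, B6->T, B6->T, B6->T, ...; hits B1=T, B3=F, B4=S, B5=T, B6=T, B6=F, B7=T, B7=F
test 3 (k=0, m=4) fires B1->T, B4->E, B3->F, B5->F, B6->T, B6->T, B6->T, B6->T, B6->T, B6->T, B6->T, B6->F, B7->T, B7->T, ...; hits B1=T, B3=F, B4=E, B5=F, B6=T, B6=F, B7=T, B7=F
test 4 (k=3, m=3) fires B1->T, B4->S, B3->F, B5->T, B6->T, B6->T, B6->T, B6->T, B6->T, B6->F, B7->T, B7->T, B7->F; hits B1=T, B3=F, B4=S, B5=T, B6=T, B6=F, B7=T, B7=F
test 5 (k=1, m=2) fires B1->T, B4->S, B3->F, B5->T, B6->T, B6->T, B6->T, B6->T, B6->T, B6->T, B6->T, B6->T, B6->F, B7->T, ...; hits B1=T, B3=F, B4=S, B5=T, B6=T, B6=F, B7=T, B7=F
test 6 (k=7, m=0) fires B1->T, B4->S, B3->F, B5->T, B6->T, B6->T, B6->T, B6->T, B6->F, B7->T, B7->T, B7->F; hits B1=T, B3=F, B4=S, B5=T, B6=T, B6=F, B7=T, B7=F
test 7 (k=4, m=0) fires B1->T, B4->S, B3->F, B5->T, B6->T, B6->T, B6->T, B6->T, B6->T, B6->T, B6->T, B6->F, B7->T, B7->T, ...; hits B1=T, B3=F, B4=S, B5=T, B6=T, B6=F, B7=T, B7=F
test 8 (k=-1, m=6) fires B1->T, B4->S, B3->F, B5->T, B6->T, B6->T, B6->T, B6->T, B6->T, B6->T, B6->F, B7->T, B7->T, B7->F; hits B1=T, B3=F, B4=S, B5=T, B6=T, B6=F, B7=T, B7=F
test 9 (k=0, m=2) fires B1->T, B4->S, B3->F, B5->F, B6->T, B6->T, B6->T, B6->T, B6->T, B6->T, B6->T, B6->T, B6->T, B6->F, ...; hits B1=T, B3=F, B4=S, B5=F, B6=T, B6=F, B7=T, B7=F
pool-wide coverage (10 outcomes): B1=T, B3=F, B4=S, B4=E, B5=T, B5=F, B6=T, B6=F, B7=T, B7=F
no size-1 subset reaches all 10 outcomes (best union: 8/10)
at size 2, {1, 9} reaches all 10 outcomes; every lexicographically earlier size-2 subset fails
Answer: 2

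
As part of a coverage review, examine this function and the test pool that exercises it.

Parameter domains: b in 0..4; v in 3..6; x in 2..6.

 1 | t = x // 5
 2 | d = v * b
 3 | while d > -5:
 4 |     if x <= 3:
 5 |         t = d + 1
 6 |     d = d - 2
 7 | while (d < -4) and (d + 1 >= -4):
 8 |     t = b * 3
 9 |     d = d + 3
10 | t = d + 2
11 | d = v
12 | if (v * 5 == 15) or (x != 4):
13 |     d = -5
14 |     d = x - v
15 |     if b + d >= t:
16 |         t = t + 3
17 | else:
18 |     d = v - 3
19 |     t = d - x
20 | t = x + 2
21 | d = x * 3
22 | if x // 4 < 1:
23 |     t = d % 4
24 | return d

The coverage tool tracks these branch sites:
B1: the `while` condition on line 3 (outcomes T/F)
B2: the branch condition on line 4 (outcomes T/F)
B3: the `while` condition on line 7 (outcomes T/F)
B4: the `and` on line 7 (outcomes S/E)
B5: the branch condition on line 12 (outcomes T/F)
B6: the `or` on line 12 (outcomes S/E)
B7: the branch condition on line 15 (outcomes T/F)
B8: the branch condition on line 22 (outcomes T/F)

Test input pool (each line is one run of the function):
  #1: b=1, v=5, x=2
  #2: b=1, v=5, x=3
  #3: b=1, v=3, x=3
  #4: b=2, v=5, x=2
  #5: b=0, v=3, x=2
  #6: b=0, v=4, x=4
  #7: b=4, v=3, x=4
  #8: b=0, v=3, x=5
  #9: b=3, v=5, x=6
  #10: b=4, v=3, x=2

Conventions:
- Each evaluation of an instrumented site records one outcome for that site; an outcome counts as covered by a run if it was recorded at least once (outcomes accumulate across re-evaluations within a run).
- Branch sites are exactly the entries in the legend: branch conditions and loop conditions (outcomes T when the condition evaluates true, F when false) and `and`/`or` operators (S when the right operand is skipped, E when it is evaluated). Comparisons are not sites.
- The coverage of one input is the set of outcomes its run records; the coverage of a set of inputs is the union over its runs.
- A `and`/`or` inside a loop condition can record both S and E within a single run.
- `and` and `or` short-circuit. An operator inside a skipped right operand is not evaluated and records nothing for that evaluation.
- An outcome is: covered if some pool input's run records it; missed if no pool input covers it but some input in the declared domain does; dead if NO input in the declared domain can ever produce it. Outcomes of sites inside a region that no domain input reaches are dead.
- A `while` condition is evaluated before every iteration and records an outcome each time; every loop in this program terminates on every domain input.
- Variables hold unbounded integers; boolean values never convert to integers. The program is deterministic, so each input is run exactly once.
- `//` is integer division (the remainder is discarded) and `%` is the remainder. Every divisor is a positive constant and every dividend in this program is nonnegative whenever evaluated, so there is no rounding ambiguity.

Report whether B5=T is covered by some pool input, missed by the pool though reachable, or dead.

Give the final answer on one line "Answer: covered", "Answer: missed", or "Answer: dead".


B5=T is recorded by pool input(s) 1, 2, 3, 4, 5, 7, 8, 9, 10 -> covered
Answer: covered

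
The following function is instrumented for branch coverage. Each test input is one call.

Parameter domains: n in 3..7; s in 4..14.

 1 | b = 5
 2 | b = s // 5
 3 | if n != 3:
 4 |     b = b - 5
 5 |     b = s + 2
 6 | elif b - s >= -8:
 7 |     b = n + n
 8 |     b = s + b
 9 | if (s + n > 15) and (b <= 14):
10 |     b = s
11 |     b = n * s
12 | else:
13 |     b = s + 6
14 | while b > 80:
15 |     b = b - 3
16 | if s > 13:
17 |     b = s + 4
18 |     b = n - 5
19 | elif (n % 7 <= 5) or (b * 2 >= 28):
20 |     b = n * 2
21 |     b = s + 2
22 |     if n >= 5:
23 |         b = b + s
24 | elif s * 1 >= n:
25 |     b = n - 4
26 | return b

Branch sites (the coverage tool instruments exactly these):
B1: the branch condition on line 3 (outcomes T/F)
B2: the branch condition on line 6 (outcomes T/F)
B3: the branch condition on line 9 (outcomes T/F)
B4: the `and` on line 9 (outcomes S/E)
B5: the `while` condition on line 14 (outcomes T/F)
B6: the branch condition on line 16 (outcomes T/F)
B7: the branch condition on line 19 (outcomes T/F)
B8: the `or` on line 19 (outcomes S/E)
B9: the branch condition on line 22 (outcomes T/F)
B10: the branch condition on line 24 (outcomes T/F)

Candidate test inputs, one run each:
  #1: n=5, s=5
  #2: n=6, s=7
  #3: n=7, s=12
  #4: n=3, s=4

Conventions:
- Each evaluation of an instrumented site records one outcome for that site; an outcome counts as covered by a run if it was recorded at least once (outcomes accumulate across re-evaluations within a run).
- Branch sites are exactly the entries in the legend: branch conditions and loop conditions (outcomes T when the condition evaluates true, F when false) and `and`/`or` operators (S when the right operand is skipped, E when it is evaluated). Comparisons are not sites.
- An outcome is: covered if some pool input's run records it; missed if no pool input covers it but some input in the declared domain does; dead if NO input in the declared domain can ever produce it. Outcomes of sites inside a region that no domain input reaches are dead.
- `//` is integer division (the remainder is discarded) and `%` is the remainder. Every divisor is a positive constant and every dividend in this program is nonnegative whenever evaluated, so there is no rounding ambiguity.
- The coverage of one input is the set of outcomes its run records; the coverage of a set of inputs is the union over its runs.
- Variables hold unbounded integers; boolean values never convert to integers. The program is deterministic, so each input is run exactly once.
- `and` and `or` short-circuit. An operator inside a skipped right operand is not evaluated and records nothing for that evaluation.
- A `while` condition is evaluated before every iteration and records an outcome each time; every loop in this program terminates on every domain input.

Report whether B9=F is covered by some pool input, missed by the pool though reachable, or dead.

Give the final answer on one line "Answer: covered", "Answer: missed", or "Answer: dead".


B9=F is recorded by pool input(s) 4 -> covered
Answer: covered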